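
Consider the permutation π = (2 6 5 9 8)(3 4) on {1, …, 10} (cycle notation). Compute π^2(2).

2 lies in the 5-cycle (2 6 5 9 8).
Advancing 2 steps from 2: 2 → 6 → 5.

5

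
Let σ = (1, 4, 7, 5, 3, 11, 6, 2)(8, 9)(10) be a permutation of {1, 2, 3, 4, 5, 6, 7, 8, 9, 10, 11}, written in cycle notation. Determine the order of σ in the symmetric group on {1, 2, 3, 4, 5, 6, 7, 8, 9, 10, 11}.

8

The disjoint cycles have lengths 8, 2, 1.
The order is lcm(8, 2) = 8.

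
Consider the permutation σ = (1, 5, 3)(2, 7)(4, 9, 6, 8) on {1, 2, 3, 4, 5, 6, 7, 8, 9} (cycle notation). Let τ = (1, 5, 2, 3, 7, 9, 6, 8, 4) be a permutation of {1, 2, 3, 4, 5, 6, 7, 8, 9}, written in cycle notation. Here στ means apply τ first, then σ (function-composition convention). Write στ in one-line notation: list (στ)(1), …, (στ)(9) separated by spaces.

Chase each element through τ then σ: 1 → 5 → 3; 2 → 3 → 1; 3 → 7 → 2; 4 → 1 → 5; 5 → 2 → 7; 6 → 8 → 4; 7 → 9 → 6; 8 → 4 → 9; 9 → 6 → 8.
Collecting the images, στ = [3 1 2 5 7 4 6 9 8].

3 1 2 5 7 4 6 9 8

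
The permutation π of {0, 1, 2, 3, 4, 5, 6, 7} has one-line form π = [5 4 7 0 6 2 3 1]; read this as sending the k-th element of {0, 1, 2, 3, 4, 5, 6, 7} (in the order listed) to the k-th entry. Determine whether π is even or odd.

odd

In disjoint-cycle form the cycle lengths are 8.
A cycle is odd iff its length is even; π has 1 even-length cycle, so sgn(π) = (−1)^1 and π is odd.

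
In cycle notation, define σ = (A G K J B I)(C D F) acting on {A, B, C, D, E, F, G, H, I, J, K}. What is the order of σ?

6

The cycle type of σ is (6, 3, 1, 1).
The order of σ is the least common multiple of its cycle lengths: lcm(6, 3) = 6.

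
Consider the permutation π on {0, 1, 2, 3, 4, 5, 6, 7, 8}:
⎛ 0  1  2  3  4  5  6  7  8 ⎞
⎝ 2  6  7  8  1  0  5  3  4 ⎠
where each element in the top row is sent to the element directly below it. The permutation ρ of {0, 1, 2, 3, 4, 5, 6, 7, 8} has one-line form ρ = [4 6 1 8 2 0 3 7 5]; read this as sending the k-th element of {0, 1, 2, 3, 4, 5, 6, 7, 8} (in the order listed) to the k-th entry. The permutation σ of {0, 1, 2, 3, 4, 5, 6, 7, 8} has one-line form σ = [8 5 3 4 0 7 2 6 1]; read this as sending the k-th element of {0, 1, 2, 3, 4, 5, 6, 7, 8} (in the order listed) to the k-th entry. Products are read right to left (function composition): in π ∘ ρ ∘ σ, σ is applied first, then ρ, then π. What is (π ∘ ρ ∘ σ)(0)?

0

Apply the permutations in order: σ(0) = 8, then ρ(8) = 5, then π(5) = 0. So (π ∘ ρ ∘ σ)(0) = 0.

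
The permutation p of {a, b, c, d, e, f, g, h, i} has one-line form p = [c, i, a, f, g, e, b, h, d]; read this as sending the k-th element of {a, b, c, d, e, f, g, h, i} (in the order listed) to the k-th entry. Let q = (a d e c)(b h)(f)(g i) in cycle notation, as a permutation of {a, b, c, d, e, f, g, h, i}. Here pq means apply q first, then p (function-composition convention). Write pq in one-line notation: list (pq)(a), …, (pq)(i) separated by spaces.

f h c g a e d i b

Chase each element through q then p: a → d → f; b → h → h; c → a → c; d → e → g; e → c → a; f → f → e; g → i → d; h → b → i; i → g → b.
Collecting the images, pq = [f h c g a e d i b].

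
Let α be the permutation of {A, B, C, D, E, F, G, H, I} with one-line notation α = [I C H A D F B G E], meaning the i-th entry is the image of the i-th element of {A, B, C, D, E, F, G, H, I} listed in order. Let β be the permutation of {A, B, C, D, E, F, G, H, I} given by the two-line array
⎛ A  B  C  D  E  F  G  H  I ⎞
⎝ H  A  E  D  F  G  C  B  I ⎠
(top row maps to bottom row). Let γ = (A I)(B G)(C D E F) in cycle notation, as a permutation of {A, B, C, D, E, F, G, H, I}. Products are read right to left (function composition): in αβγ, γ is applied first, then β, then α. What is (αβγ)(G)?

(αβγ)(G) = α(β(γ(G))). γ(G) = B, then β(B) = A, then α(A) = I, so the result is I.

I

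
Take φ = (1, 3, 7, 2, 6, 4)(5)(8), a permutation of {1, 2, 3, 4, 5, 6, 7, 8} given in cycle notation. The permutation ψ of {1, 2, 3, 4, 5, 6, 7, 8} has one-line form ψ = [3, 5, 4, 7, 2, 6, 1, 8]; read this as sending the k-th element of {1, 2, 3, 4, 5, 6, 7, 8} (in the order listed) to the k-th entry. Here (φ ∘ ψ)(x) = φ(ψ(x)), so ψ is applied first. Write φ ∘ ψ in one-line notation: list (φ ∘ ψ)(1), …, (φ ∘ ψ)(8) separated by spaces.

For each element, apply ψ then φ: 1 → 3 → 7; 2 → 5 → 5; 3 → 4 → 1; 4 → 7 → 2; 5 → 2 → 6; 6 → 6 → 4; 7 → 1 → 3; 8 → 8 → 8.
So φ ∘ ψ in one-line form is 7 5 1 2 6 4 3 8.

7 5 1 2 6 4 3 8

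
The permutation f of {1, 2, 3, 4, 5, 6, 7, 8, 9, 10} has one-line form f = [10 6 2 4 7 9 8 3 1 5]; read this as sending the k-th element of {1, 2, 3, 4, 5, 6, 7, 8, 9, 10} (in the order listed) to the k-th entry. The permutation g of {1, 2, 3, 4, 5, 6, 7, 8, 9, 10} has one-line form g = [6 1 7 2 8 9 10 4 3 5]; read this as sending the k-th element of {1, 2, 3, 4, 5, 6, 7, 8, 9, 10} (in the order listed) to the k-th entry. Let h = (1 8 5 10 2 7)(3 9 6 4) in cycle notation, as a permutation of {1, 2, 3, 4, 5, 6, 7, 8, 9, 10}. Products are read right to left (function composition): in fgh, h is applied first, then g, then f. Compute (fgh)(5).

7

Chase 5: h(5) = 10; g(10) = 5; f(5) = 7. Hence (fgh)(5) = 7.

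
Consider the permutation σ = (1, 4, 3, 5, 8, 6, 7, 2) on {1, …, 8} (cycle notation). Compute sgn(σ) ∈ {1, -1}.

-1

The cycle lengths are 8.
A cycle of length ℓ contributes ℓ−1 transpositions, so σ is a product of 7 transpositions — odd.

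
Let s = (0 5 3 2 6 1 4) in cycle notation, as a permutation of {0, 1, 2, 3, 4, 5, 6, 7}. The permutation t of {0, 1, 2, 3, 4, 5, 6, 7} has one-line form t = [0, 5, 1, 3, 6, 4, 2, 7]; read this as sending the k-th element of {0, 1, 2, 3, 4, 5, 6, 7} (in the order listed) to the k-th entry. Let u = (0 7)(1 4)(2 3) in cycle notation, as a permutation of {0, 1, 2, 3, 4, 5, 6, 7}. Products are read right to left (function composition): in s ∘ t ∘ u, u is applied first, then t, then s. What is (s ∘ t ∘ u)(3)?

4

Apply the permutations in order: u(3) = 2, then t(2) = 1, then s(1) = 4. So (s ∘ t ∘ u)(3) = 4.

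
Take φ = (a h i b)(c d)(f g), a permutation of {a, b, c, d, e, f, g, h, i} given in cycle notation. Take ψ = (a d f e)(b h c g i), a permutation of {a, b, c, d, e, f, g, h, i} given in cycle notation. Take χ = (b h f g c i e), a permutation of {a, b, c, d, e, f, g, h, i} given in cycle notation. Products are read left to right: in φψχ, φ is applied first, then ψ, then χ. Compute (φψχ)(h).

h

Chase h: φ(h) = i; ψ(i) = b; χ(b) = h. Hence (φψχ)(h) = h.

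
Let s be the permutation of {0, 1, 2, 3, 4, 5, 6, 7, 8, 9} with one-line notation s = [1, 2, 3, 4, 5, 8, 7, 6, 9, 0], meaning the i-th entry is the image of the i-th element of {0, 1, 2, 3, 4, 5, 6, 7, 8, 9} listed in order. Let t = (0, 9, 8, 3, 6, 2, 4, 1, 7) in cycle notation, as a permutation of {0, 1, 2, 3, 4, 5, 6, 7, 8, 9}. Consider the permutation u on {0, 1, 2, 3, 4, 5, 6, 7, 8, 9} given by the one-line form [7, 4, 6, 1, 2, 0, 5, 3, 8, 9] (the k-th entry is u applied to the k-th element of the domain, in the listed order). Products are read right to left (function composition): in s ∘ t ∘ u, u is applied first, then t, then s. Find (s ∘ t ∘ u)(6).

Apply the permutations in order: u(6) = 5, then t(5) = 5, then s(5) = 8. So (s ∘ t ∘ u)(6) = 8.

8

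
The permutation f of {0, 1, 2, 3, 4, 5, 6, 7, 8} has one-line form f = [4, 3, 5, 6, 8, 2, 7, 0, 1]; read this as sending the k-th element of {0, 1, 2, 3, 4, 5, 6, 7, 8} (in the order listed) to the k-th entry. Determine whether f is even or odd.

In disjoint-cycle form the cycle lengths are 7, 2.
A cycle of length ℓ contributes ℓ−1 transpositions, so f is a product of 6 + 1 = 7 transpositions — odd.

odd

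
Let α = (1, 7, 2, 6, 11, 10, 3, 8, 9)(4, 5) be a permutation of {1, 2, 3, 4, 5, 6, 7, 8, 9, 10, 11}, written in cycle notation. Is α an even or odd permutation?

odd

The cycle lengths are 9, 2.
A cycle of length ℓ contributes ℓ−1 transpositions, so α is a product of 8 + 1 = 9 transpositions — odd.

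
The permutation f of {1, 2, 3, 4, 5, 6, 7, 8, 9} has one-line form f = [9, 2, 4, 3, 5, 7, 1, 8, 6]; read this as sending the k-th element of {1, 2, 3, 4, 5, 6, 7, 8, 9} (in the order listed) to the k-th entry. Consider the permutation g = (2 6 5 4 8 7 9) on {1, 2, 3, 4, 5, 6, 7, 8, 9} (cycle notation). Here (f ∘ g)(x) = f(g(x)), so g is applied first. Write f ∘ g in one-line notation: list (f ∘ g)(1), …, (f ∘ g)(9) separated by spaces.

9 7 4 8 3 5 6 1 2

For each element, apply g then f: 1 → 1 → 9; 2 → 6 → 7; 3 → 3 → 4; 4 → 8 → 8; 5 → 4 → 3; 6 → 5 → 5; 7 → 9 → 6; 8 → 7 → 1; 9 → 2 → 2.
So f ∘ g in one-line form is 9 7 4 8 3 5 6 1 2.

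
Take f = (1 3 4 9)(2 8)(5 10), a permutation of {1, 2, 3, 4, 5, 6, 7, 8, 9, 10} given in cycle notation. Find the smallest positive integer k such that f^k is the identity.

4

The disjoint cycles have lengths 4, 2, 2, 1, 1.
The order is lcm(4, 2, 2) = 4.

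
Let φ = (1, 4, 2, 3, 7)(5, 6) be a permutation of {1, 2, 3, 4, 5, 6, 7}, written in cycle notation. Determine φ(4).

In the cycle (1, 4, 2, 3, 7), 4 is followed by 2, so φ(4) = 2.

2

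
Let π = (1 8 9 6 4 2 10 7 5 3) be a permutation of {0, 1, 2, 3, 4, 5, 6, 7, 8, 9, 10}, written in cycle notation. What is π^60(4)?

4 lies in the 10-cycle (1 8 9 6 4 2 10 7 5 3).
Powers repeat with period 10 on this cycle, and 60 mod 10 = 0, so π^60(4) = π^0(4).
So π^60(4) = 4.

4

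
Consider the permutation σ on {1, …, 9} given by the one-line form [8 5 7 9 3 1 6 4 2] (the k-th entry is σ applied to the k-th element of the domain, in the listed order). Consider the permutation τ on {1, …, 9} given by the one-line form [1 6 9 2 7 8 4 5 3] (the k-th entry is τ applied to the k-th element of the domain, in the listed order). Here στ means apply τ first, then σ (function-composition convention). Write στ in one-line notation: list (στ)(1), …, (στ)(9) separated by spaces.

8 1 2 5 6 4 9 3 7

(στ)(x) = σ(τ(x)). Computing each image: σ(τ(1)) = σ(1) = 8, σ(τ(2)) = σ(6) = 1, σ(τ(3)) = σ(9) = 2, σ(τ(4)) = σ(2) = 5, σ(τ(5)) = σ(7) = 6, σ(τ(6)) = σ(8) = 4, σ(τ(7)) = σ(4) = 9, σ(τ(8)) = σ(5) = 3, σ(τ(9)) = σ(3) = 7.
Hence στ = [8 1 2 5 6 4 9 3 7].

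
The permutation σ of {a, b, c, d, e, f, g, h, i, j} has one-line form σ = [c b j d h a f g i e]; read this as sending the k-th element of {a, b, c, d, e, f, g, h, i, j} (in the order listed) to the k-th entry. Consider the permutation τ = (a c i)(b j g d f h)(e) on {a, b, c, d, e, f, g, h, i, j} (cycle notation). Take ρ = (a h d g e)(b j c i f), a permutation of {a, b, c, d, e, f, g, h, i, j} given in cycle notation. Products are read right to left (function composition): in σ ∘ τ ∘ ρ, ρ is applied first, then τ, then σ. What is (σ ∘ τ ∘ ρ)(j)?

Apply the permutations in order: ρ(j) = c, then τ(c) = i, then σ(i) = i. So (σ ∘ τ ∘ ρ)(j) = i.

i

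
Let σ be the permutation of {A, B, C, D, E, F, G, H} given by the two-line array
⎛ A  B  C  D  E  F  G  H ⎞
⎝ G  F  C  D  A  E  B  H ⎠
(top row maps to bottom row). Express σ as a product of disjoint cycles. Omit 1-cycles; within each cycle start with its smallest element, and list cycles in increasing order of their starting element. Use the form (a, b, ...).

From A: A → G → B → F → E → A, closing the cycle (A, G, B, F, E).
Repeating from the next unused element and collecting all non-trivial cycles gives (A, G, B, F, E).

(A, G, B, F, E)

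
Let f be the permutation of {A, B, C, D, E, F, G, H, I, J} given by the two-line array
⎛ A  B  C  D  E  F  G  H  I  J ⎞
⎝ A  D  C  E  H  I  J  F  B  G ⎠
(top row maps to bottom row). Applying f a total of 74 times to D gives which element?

Tracing D → E → … returns to D after 6 steps, so D lies in a 6-cycle (B, D, E, H, F, I).
Powers repeat with period 6 on this cycle, and 74 mod 6 = 2, so f^74(D) = f^2(D).
Advancing 2 steps from D: D → E → H.

H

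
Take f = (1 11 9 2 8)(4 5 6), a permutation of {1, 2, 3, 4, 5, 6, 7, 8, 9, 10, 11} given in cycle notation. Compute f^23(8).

9

8 lies in the 5-cycle (1 11 9 2 8).
Powers repeat with period 5 on this cycle, and 23 mod 5 = 3, so f^23(8) = f^3(8).
Advancing 3 steps from 8: 8 → 1 → 11 → 9.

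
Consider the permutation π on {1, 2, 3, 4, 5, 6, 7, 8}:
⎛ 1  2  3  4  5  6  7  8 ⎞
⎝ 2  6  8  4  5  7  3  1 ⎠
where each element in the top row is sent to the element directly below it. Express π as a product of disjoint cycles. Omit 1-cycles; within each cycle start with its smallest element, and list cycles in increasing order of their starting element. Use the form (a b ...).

From 1: 1 → 2 → 6 → 7 → 3 → 8 → 1, closing the cycle (1 2 6 7 3 8).
Continuing from each remaining unvisited element yields (1 2 6 7 3 8).

(1 2 6 7 3 8)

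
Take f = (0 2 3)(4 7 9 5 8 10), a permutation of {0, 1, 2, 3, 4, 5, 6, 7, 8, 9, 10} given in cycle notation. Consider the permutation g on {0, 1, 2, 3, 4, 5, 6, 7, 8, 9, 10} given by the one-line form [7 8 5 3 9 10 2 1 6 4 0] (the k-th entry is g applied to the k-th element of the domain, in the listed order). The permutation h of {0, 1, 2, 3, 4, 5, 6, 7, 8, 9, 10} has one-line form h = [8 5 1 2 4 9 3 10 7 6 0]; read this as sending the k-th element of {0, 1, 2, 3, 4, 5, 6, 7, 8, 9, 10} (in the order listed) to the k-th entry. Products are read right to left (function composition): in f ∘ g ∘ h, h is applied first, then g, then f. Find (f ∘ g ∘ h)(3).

8

Chase 3: h(3) = 2; g(2) = 5; f(5) = 8. Hence (f ∘ g ∘ h)(3) = 8.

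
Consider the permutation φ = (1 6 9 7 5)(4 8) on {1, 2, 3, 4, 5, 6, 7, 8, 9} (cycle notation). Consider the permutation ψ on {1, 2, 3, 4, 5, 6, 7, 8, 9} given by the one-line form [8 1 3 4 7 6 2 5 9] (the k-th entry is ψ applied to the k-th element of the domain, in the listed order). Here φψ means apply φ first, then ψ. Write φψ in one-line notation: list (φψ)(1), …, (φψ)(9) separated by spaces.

(φψ)(x) = ψ(φ(x)). Computing each image: ψ(φ(1)) = ψ(6) = 6, ψ(φ(2)) = ψ(2) = 1, ψ(φ(3)) = ψ(3) = 3, ψ(φ(4)) = ψ(8) = 5, ψ(φ(5)) = ψ(1) = 8, ψ(φ(6)) = ψ(9) = 9, ψ(φ(7)) = ψ(5) = 7, ψ(φ(8)) = ψ(4) = 4, ψ(φ(9)) = ψ(7) = 2.
Hence φψ = [6 1 3 5 8 9 7 4 2].

6 1 3 5 8 9 7 4 2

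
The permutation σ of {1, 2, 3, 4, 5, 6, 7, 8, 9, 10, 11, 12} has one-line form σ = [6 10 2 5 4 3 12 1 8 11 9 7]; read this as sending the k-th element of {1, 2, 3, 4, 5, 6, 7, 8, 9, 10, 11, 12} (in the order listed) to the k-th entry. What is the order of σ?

8

Decomposing into disjoint cycles gives cycle lengths 8, 2, 2.
The order of σ is the least common multiple of its cycle lengths: lcm(8, 2, 2) = 8.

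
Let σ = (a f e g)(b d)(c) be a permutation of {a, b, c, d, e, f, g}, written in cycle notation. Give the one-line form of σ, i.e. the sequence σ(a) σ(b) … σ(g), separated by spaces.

Image by image: a→f, b→d, c→c, d→b, e→g, f→e, g→a.
Listing these in domain order gives f d c b g e a.

f d c b g e a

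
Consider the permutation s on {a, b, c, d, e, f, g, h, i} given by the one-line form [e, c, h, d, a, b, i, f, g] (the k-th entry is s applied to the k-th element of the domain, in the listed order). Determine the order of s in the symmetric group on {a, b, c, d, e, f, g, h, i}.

The disjoint-cycle form of s has cycle lengths 4, 2, 2, 1.
The order is lcm(4, 2, 2) = 4.

4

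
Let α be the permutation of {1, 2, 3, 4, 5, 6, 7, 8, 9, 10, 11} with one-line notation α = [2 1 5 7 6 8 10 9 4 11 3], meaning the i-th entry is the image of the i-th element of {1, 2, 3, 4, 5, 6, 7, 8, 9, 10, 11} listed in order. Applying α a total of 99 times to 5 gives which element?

5

Tracing 5 → 6 → … returns to 5 after 9 steps, so 5 lies in a 9-cycle (3, 5, 6, 8, 9, 4, 7, 10, 11).
Powers repeat with period 9 on this cycle, and 99 mod 9 = 0, so α^99(5) = α^0(5).
So α^99(5) = 5.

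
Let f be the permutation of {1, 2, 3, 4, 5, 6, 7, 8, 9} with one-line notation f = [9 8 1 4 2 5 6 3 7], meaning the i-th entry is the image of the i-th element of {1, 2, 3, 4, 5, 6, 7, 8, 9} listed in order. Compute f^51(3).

Tracing 3 → 1 → … returns to 3 after 8 steps, so 3 lies in an 8-cycle (1, 9, 7, 6, 5, 2, 8, 3).
On an 8-cycle, f^8 is the identity, so f^51 = f^3 there (51 ≡ 3 mod 8).
Stepping 3 places around the cycle: 3 → 1 → 9 → 7.

7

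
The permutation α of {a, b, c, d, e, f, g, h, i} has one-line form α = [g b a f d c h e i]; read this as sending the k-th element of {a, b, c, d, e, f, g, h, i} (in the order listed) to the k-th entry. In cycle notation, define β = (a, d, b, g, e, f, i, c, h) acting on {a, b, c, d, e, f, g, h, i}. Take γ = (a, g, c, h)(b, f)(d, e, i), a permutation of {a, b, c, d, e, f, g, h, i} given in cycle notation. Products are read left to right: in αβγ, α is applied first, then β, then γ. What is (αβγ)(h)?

b

Apply the permutations in order: α(h) = e, then β(e) = f, then γ(f) = b. So (αβγ)(h) = b.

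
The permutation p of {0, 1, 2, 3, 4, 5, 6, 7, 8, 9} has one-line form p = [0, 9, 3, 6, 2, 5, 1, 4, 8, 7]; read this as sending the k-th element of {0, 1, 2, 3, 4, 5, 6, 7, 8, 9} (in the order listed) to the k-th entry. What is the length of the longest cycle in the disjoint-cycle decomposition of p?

7

Decomposing into disjoint cycles gives (1 9 7 4 2 3 6); the longest has length 7.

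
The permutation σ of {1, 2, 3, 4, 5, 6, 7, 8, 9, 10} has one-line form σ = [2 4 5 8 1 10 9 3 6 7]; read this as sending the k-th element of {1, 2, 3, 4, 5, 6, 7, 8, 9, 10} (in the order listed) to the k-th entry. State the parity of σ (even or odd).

In disjoint-cycle form the cycle lengths are 6, 4.
A cycle of length ℓ contributes ℓ−1 transpositions, so σ is a product of 5 + 3 = 8 transpositions — even.

even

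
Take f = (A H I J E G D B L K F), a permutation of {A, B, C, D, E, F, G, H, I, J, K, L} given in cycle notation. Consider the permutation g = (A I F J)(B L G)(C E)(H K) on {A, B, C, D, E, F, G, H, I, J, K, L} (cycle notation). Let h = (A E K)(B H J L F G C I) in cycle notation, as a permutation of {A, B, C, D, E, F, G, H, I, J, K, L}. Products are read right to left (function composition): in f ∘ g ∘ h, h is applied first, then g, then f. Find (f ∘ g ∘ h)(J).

D

Apply the permutations in order: h(J) = L, then g(L) = G, then f(G) = D. So (f ∘ g ∘ h)(J) = D.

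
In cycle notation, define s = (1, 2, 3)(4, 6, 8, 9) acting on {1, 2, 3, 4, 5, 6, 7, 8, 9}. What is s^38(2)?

1

2 lies in the 3-cycle (1, 2, 3).
Powers repeat with period 3 on this cycle, and 38 mod 3 = 2, so s^38(2) = s^2(2).
Advancing 2 steps from 2: 2 → 3 → 1.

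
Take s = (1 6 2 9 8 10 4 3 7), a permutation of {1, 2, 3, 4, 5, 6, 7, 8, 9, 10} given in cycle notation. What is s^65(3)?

1

3 lies in the 9-cycle (1 6 2 9 8 10 4 3 7).
Since the cycle has length 9, s^65 acts on it the same as s^2 (65 mod 9 = 2).
Stepping 2 places around the cycle: 3 → 7 → 1.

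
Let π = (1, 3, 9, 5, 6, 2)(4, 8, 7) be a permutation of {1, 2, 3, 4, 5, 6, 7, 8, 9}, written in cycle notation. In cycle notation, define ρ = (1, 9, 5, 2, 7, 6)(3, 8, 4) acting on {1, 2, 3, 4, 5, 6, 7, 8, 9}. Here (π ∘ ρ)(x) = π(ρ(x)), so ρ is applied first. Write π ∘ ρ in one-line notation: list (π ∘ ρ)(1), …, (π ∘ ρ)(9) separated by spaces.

(π ∘ ρ)(x) = π(ρ(x)). Computing each image: π(ρ(1)) = π(9) = 5, π(ρ(2)) = π(7) = 4, π(ρ(3)) = π(8) = 7, π(ρ(4)) = π(3) = 9, π(ρ(5)) = π(2) = 1, π(ρ(6)) = π(1) = 3, π(ρ(7)) = π(6) = 2, π(ρ(8)) = π(4) = 8, π(ρ(9)) = π(5) = 6.
Hence π ∘ ρ = [5 4 7 9 1 3 2 8 6].

5 4 7 9 1 3 2 8 6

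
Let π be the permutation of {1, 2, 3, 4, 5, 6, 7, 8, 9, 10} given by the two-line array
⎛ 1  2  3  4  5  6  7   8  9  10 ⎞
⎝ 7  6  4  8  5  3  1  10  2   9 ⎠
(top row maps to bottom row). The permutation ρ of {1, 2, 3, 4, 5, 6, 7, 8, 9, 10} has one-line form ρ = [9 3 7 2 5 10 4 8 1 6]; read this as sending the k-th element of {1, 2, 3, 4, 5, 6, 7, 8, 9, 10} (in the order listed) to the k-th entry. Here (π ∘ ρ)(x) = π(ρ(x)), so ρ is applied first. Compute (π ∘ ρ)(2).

ρ(2) = 3, then π(3) = 4; composing gives (π ∘ ρ)(2) = 4.

4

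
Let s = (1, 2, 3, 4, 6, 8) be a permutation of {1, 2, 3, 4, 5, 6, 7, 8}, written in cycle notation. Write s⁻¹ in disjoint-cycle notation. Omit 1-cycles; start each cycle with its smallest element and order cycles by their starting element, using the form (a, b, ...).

The inverse reverses each cycle.
Reversing each cycle of s and rotating so the smallest element leads gives (1, 8, 6, 4, 3, 2).

(1, 8, 6, 4, 3, 2)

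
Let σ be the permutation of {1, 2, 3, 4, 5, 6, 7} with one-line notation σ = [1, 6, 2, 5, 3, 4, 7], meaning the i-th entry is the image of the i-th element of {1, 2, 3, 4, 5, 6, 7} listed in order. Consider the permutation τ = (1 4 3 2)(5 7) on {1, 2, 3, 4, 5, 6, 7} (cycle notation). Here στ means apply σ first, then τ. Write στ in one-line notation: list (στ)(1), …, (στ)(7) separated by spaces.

4 6 1 7 2 3 5

Chase each element through σ then τ: 1 → 1 → 4; 2 → 6 → 6; 3 → 2 → 1; 4 → 5 → 7; 5 → 3 → 2; 6 → 4 → 3; 7 → 7 → 5.
So στ in one-line form is 4 6 1 7 2 3 5.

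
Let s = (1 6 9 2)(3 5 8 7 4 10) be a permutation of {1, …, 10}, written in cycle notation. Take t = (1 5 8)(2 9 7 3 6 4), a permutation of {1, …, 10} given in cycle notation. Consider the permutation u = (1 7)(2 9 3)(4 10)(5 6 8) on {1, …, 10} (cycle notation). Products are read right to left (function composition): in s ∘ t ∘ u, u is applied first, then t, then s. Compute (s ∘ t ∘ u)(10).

1

Apply the permutations in order: u(10) = 4, then t(4) = 2, then s(2) = 1. So (s ∘ t ∘ u)(10) = 1.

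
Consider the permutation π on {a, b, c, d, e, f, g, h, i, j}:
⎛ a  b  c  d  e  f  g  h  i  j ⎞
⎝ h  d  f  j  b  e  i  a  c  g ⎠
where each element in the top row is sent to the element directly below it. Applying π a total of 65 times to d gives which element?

j

Tracing d → j → … returns to d after 8 steps, so d lies in an 8-cycle (b d j g i c f e).
Since the cycle has length 8, π^65 acts on it the same as π^1 (65 mod 8 = 1).
Advancing 1 step from d: d → j.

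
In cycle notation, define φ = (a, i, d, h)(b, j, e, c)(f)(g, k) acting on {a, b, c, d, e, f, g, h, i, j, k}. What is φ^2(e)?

e lies in the 4-cycle (b, j, e, c).
Advancing 2 steps from e: e → c → b.

b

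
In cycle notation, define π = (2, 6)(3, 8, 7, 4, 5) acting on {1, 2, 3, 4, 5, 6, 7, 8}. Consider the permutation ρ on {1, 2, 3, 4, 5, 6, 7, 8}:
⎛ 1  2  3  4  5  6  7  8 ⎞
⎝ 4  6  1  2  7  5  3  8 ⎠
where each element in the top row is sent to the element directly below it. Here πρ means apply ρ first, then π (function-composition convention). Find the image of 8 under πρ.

ρ(8) = 8, then π(8) = 7; composing gives (πρ)(8) = 7.

7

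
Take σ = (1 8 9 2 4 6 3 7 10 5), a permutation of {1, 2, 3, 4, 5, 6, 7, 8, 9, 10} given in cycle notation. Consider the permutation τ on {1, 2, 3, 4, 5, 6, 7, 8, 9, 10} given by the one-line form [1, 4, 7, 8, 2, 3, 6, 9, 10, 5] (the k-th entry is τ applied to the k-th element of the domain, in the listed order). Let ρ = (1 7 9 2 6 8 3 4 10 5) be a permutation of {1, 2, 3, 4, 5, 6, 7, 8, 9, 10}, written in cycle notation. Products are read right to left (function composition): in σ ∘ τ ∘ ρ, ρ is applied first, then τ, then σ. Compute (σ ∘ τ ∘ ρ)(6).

2

(σ ∘ τ ∘ ρ)(6) = σ(τ(ρ(6))). ρ(6) = 8, then τ(8) = 9, then σ(9) = 2, so the result is 2.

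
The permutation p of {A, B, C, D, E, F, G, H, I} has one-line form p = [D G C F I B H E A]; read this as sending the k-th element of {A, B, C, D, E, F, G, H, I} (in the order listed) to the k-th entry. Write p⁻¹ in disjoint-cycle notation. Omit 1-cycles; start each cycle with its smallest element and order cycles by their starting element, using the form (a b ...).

First write p in disjoint cycles: (A D F B G H E I).
The inverse reverses every cycle; in canonical form, p⁻¹ = (A I E H G B F D).

(A I E H G B F D)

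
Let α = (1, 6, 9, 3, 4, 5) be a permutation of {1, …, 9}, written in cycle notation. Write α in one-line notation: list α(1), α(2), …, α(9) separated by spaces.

6 2 4 5 1 9 7 8 3

Reading each image from the cycles: 1↦6, 2↦2, 3↦4, 4↦5, 5↦1, 6↦9, 7↦7, 8↦8, 9↦3.
So the one-line form is 6 2 4 5 1 9 7 8 3.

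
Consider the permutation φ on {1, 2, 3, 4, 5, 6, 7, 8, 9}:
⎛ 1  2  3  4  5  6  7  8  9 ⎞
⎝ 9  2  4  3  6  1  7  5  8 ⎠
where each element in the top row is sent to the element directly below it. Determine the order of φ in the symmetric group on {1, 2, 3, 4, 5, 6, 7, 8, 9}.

10

Writing φ as disjoint cycles, the cycle lengths are 5, 2, 1, 1.
Since disjoint cycles commute, ord(φ) = lcm(5, 2) = 10.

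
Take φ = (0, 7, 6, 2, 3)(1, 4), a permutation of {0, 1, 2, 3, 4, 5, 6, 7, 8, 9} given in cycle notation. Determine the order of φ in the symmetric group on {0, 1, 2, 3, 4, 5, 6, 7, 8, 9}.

The disjoint cycles have lengths 5, 2, 1, 1, 1.
The order of φ is the least common multiple of its cycle lengths: lcm(5, 2) = 10.

10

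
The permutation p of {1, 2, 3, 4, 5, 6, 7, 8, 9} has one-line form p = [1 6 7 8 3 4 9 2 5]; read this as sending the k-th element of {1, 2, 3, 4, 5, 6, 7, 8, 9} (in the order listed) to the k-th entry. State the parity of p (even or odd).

In disjoint-cycle form the cycle lengths are 4, 4, 1.
A cycle is odd iff its length is even; p has 2 even-length cycles, so sgn(p) = (−1)^2 and p is even.

even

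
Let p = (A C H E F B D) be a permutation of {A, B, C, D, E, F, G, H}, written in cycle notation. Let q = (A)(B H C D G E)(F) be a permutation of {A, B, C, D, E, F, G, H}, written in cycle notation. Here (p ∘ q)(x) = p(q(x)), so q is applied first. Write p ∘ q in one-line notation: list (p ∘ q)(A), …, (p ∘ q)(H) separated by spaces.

Chase each element through q then p: A → A → C; B → H → E; C → D → A; D → G → G; E → B → D; F → F → B; G → E → F; H → C → H.
So p ∘ q in one-line form is C E A G D B F H.

C E A G D B F H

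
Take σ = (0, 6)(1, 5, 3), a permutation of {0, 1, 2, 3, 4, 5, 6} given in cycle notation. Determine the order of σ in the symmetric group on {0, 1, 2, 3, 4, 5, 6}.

The disjoint cycles have lengths 3, 2, 1, 1.
The order of σ is the least common multiple of its cycle lengths: lcm(3, 2) = 6.

6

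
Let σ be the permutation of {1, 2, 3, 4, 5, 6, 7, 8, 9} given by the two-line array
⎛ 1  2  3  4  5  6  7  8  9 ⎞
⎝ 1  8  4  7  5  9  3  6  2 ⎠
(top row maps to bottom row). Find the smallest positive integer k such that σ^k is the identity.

The disjoint-cycle form of σ has cycle lengths 4, 3, 1, 1.
The order is lcm(4, 3) = 12.

12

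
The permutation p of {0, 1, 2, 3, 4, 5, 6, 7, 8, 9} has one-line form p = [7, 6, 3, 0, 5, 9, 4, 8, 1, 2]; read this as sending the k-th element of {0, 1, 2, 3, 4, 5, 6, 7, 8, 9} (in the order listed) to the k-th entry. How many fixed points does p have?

0

No element satisfies p(x) = x, so there are 0 fixed points.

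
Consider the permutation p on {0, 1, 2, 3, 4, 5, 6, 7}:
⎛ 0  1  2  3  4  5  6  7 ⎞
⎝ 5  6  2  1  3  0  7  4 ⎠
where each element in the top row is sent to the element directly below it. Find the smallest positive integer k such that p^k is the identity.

Decomposing into disjoint cycles gives cycle lengths 5, 2, 1.
The order is lcm(5, 2) = 10.

10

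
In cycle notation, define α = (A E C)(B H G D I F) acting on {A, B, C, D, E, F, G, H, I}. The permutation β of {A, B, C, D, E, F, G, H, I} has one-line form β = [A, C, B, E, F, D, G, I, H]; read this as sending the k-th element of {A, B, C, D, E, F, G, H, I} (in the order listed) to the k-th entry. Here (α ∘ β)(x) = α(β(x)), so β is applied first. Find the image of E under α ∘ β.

B

β(E) = F, then α(F) = B; composing gives (α ∘ β)(E) = B.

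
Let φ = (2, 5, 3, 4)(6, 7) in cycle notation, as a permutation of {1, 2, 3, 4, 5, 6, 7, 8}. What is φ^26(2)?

3

2 lies in the 4-cycle (2, 5, 3, 4).
Powers repeat with period 4 on this cycle, and 26 mod 4 = 2, so φ^26(2) = φ^2(2).
Advancing 2 steps from 2: 2 → 5 → 3.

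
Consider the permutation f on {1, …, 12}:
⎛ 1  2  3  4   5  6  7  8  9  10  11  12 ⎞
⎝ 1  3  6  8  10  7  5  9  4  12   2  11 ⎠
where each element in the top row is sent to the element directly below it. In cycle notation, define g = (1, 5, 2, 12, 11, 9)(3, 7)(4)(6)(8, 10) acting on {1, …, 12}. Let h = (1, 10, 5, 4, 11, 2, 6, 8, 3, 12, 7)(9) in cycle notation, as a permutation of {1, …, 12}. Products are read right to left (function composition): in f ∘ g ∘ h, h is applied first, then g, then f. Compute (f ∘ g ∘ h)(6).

12

Chase 6: h(6) = 8; g(8) = 10; f(10) = 12. Hence (f ∘ g ∘ h)(6) = 12.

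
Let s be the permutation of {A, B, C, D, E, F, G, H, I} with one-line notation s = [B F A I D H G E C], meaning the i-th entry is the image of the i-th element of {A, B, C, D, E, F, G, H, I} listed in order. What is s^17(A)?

B

Tracing A → B → … returns to A after 8 steps, so A lies in an 8-cycle (A B F H E D I C).
Since the cycle has length 8, s^17 acts on it the same as s^1 (17 mod 8 = 1).
Advancing 1 step from A: A → B.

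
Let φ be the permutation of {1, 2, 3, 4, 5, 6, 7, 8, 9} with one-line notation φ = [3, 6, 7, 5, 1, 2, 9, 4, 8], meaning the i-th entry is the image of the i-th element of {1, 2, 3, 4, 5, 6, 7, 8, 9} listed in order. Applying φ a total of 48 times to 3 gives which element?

Tracing 3 → 7 → … returns to 3 after 7 steps, so 3 lies in a 7-cycle (1 3 7 9 8 4 5).
Powers repeat with period 7 on this cycle, and 48 mod 7 = 6, so φ^48(3) = φ^6(3).
Advancing 6 steps from 3: 3 → 7 → 9 → 8 → 4 → 5 → 1.

1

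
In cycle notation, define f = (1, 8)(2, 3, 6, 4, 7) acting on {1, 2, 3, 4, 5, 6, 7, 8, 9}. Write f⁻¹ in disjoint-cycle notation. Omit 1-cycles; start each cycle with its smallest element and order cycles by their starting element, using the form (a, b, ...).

The inverse reverses each cycle.
Reversing each cycle of f and rotating so the smallest element leads gives (1, 8)(2, 7, 4, 6, 3).

(1, 8)(2, 7, 4, 6, 3)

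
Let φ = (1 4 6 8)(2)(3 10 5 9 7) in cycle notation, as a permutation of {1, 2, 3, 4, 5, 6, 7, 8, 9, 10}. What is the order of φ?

20

The cycle type of φ is (5, 4, 1).
The order of φ is the least common multiple of its cycle lengths: lcm(5, 4) = 20.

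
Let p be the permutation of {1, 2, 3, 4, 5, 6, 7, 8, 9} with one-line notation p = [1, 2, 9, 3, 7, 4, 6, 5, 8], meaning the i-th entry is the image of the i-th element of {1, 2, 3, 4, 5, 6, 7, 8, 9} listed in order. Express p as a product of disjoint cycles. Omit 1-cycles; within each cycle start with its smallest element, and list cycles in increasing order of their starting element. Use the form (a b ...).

(3 9 8 5 7 6 4)

Iterating p from 3 gives 3 → 9 → 8 → 5 → 7 → 6 → 4 → 3; that is the 7-cycle (3 9 8 5 7 6 4).
Repeating from the next unused element and collecting all non-trivial cycles gives (3 9 8 5 7 6 4).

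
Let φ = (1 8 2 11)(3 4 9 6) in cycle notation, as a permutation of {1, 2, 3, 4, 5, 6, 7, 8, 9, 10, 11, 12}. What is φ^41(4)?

4 lies in the 4-cycle (3 4 9 6).
Powers repeat with period 4 on this cycle, and 41 mod 4 = 1, so φ^41(4) = φ^1(4).
Stepping 1 place around the cycle: 4 → 9.

9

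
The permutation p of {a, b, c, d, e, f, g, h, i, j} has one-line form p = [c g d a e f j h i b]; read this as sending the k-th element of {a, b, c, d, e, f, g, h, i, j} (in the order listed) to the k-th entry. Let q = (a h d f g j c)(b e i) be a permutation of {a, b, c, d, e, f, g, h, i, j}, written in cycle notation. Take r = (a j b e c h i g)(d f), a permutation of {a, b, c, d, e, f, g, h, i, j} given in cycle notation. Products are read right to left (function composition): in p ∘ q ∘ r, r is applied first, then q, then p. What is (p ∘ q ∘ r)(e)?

Apply the permutations in order: r(e) = c, then q(c) = a, then p(a) = c. So (p ∘ q ∘ r)(e) = c.

c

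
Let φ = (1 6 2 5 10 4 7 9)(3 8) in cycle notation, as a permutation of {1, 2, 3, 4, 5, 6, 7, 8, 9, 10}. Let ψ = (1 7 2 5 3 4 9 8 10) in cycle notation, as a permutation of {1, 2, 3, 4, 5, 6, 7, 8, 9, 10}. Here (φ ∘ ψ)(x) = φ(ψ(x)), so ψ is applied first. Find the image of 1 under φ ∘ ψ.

9

ψ(1) = 7, then φ(7) = 9; composing gives (φ ∘ ψ)(1) = 9.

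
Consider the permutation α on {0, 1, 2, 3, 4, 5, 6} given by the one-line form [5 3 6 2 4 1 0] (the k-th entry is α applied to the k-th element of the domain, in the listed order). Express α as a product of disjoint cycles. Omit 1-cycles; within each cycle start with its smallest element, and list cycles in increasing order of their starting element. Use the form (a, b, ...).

(0, 5, 1, 3, 2, 6)

Start at 0 and follow images: 0 → 5 → 1 → 3 → 2 → 6 → 0, giving the cycle (0, 5, 1, 3, 2, 6).
Repeating from the next unused element and collecting all non-trivial cycles gives (0, 5, 1, 3, 2, 6).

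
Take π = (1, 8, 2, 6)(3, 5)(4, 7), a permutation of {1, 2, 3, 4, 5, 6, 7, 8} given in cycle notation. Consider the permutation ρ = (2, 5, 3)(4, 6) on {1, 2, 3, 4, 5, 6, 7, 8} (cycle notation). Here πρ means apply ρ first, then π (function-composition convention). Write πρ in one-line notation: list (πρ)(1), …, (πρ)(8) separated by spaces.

Chase each element through ρ then π: 1 → 1 → 8; 2 → 5 → 3; 3 → 2 → 6; 4 → 6 → 1; 5 → 3 → 5; 6 → 4 → 7; 7 → 7 → 4; 8 → 8 → 2.
So πρ in one-line form is 8 3 6 1 5 7 4 2.

8 3 6 1 5 7 4 2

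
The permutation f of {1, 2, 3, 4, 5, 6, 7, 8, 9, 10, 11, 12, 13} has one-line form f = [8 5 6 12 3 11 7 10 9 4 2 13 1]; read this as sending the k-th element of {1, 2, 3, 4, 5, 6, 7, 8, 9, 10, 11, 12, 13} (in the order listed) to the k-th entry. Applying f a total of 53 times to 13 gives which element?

12

Tracing 13 → 1 → … returns to 13 after 6 steps, so 13 lies in a 6-cycle (1 8 10 4 12 13).
Powers repeat with period 6 on this cycle, and 53 mod 6 = 5, so f^53(13) = f^5(13).
Advancing 5 steps from 13: 13 → 1 → 8 → 10 → 4 → 12.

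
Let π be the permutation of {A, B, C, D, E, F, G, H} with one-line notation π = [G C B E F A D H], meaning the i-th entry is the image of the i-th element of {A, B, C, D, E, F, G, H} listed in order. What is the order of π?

10

Decomposing into disjoint cycles gives cycle lengths 5, 2, 1.
The order is lcm(5, 2) = 10.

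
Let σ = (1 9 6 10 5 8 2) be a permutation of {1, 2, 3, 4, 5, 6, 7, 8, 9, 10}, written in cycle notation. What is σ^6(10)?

6

10 lies in the 7-cycle (1 9 6 10 5 8 2).
Stepping 6 places around the cycle: 10 → 5 → 8 → 2 → 1 → 9 → 6.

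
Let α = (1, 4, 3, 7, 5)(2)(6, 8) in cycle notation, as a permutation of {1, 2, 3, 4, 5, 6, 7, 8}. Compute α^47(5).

4

5 lies in the 5-cycle (1, 4, 3, 7, 5).
On a 5-cycle, α^5 is the identity, so α^47 = α^2 there (47 ≡ 2 mod 5).
Stepping 2 places around the cycle: 5 → 1 → 4.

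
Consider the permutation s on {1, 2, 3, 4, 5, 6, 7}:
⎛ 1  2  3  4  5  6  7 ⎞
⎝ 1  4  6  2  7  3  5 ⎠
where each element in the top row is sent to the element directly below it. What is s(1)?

1

The entry below 1 in the array is 1, so s(1) = 1.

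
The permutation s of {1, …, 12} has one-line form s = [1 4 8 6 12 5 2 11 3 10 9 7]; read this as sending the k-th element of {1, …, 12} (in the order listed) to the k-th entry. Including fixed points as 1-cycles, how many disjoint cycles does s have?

4

The cycle decomposition is (1)(2, 4, 6, 5, 12, 7)(3, 8, 11, 9)(10), which has 4 cycles (counting 1-cycles).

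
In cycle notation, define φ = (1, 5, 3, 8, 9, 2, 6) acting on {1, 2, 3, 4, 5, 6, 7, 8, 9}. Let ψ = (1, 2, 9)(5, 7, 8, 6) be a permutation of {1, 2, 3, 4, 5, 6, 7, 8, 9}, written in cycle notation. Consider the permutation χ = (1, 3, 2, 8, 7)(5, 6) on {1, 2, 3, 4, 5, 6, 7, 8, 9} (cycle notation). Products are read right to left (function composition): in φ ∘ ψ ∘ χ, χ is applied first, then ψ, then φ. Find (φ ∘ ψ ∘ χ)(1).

(φ ∘ ψ ∘ χ)(1) = φ(ψ(χ(1))). χ(1) = 3, then ψ(3) = 3, then φ(3) = 8, so the result is 8.

8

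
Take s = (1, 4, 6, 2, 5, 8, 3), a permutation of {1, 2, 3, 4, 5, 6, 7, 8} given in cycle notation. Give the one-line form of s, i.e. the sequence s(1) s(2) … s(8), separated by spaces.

4 5 1 6 8 2 7 3

Reading each image from the cycles: 1→4, 2→5, 3→1, 4→6, 5→8, 6→2, 7→7, 8→3.
Listing these in domain order gives 4 5 1 6 8 2 7 3.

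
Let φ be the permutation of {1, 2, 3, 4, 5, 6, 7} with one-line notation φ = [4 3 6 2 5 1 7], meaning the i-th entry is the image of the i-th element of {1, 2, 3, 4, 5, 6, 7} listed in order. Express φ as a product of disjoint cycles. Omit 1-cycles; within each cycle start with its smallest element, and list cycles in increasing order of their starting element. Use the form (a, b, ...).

Start at 1 and follow images: 1 → 4 → 2 → 3 → 6 → 1, giving the cycle (1, 4, 2, 3, 6).
Repeating from the next unused element and collecting all non-trivial cycles gives (1, 4, 2, 3, 6).

(1, 4, 2, 3, 6)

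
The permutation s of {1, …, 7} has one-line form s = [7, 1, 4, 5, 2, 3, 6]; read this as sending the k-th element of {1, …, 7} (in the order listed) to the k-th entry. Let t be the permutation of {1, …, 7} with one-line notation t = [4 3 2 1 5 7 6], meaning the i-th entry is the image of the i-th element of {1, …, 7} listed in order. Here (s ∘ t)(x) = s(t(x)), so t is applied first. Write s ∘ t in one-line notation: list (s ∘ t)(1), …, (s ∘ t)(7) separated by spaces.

(s ∘ t)(x) = s(t(x)). Computing each image: s(t(1)) = s(4) = 5, s(t(2)) = s(3) = 4, s(t(3)) = s(2) = 1, s(t(4)) = s(1) = 7, s(t(5)) = s(5) = 2, s(t(6)) = s(7) = 6, s(t(7)) = s(6) = 3.
Hence s ∘ t = [5 4 1 7 2 6 3].

5 4 1 7 2 6 3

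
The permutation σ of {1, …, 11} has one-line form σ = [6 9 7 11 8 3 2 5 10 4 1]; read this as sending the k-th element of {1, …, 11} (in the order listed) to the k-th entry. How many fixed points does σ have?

0

No element satisfies σ(x) = x, so there are 0 fixed points.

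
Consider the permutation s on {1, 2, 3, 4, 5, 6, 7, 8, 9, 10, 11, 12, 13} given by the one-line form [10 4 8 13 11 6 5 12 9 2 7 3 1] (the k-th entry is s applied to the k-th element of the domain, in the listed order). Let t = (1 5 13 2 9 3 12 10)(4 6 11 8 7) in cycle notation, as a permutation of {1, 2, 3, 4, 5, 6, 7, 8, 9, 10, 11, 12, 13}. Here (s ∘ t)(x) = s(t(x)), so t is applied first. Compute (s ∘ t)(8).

5

First apply t: t(8) = 7, then s(7) = 5. Thus (s ∘ t)(8) = 5.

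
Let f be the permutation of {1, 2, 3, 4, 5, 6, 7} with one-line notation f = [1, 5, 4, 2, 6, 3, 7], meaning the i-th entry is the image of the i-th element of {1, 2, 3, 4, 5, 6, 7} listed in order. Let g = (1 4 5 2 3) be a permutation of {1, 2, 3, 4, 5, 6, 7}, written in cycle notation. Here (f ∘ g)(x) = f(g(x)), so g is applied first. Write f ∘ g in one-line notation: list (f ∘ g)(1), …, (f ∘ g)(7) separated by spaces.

(f ∘ g)(x) = f(g(x)). Computing each image: f(g(1)) = f(4) = 2, f(g(2)) = f(3) = 4, f(g(3)) = f(1) = 1, f(g(4)) = f(5) = 6, f(g(5)) = f(2) = 5, f(g(6)) = f(6) = 3, f(g(7)) = f(7) = 7.
Hence f ∘ g = [2 4 1 6 5 3 7].

2 4 1 6 5 3 7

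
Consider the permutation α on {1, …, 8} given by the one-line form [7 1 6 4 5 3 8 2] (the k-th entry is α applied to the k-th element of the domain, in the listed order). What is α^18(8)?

Tracing 8 → 2 → … returns to 8 after 4 steps, so 8 lies in a 4-cycle (1, 7, 8, 2).
On a 4-cycle, α^4 is the identity, so α^18 = α^2 there (18 ≡ 2 mod 4).
Stepping 2 places around the cycle: 8 → 2 → 1.

1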